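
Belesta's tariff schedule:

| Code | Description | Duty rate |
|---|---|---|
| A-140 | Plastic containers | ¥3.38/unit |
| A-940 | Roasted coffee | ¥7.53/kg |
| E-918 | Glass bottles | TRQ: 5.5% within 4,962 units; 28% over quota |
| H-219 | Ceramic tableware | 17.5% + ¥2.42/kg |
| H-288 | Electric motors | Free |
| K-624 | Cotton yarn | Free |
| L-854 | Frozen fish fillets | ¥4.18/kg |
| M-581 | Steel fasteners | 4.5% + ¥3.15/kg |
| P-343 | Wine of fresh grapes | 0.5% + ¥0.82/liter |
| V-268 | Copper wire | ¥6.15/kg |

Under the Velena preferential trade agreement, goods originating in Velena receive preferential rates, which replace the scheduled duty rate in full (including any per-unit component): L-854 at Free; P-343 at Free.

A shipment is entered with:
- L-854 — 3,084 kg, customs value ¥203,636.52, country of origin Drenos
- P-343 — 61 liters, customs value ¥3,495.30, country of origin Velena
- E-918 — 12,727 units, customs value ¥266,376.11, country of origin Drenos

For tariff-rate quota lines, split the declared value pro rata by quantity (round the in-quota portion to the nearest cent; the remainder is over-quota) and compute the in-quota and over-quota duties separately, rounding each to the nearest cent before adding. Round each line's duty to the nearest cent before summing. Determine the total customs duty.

Line 1 (L-854, Drenos, 3,084 kg, ¥203,636.52):
Base rate for L-854 is ¥4.18/kg.
L-854 has an FTA preferential rate, but origin Drenos is not Velena; base rate stands.
Duty = 3,084 × ¥4.18 = ¥12,891.12.
Line 2 (P-343, Velena, 61 liters, ¥3,495.30):
Base rate for P-343 is 0.5% + ¥0.82/liter.
Origin Velena qualifies under the Belesta–Velena agreement and P-343 is covered: preferential rate Free applies instead.
Duty = ¥3,495.30 × 0% = ¥0.00.
Line 3 (E-918, Drenos, 12,727 units, ¥266,376.11):
Code E-918 is under a tariff-rate quota (threshold 4,962 units). In-quota: 4,962 units at 5.5%; over-quota: 7,765 units at 28%.
Pro-rata value split: in-quota = ¥266,376.11 × 4,962/12,727 = ¥103,854.66; over-quota = ¥266,376.11 − ¥103,854.66 = ¥162,521.45.
In-quota duty = ¥103,854.66 × 5.5% = ¥5,712.01. Over-quota duty = ¥162,521.45 × 28% = ¥45,506.01.
Line duty = ¥5,712.01 + ¥45,506.01 = ¥51,218.02.
Total = ¥12,891.12 + ¥0.00 + ¥51,218.02 = ¥64,109.14.

¥64,109.14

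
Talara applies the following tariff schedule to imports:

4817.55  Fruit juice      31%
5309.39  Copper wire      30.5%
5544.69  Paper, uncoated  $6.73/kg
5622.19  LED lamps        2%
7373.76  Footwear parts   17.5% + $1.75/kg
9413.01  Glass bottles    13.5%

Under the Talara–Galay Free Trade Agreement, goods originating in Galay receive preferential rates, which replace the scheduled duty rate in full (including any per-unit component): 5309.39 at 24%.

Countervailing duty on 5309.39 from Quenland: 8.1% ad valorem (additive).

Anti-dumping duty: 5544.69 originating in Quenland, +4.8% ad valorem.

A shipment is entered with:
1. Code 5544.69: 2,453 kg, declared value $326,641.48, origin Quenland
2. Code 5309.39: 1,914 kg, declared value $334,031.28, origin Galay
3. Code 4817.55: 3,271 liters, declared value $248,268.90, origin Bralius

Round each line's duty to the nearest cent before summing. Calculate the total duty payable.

Line 1 (5544.69, Quenland, 2,453 kg, $326,641.48):
Base rate for 5544.69 is $6.73/kg.
Additional duty on 5544.69 from Quenland: +4.8% ad valorem. Applied ad valorem rate = 4.8%.
Duty = $326,641.48 × 4.8% + 2,453 × $6.73 = $32,187.48.
Line 2 (5309.39, Galay, 1,914 kg, $334,031.28):
Base rate for 5309.39 is 30.5%.
Origin Galay qualifies under the Talara–Galay agreement and 5309.39 is covered: preferential rate 24% applies instead.
The additional-duty order on 5309.39 targets Quenland, not Galay; it does not apply.
Duty = $334,031.28 × 24% = $80,167.51.
Line 3 (4817.55, Bralius, 3,271 liters, $248,268.90):
Base rate for 4817.55 is 31%.
Duty = $248,268.90 × 31% = $76,963.36.
Total = $32,187.48 + $80,167.51 + $76,963.36 = $189,318.35.

$189,318.35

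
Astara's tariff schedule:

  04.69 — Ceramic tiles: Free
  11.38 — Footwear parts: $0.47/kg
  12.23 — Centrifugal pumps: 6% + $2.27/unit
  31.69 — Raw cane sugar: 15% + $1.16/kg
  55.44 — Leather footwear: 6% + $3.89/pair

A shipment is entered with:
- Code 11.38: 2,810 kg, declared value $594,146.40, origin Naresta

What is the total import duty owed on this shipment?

$1,320.70

Line 1 (11.38, Naresta, 2,810 kg, $594,146.40):
Base rate for 11.38 is $0.47/kg.
Duty = 2,810 × $0.47 = $1,320.70.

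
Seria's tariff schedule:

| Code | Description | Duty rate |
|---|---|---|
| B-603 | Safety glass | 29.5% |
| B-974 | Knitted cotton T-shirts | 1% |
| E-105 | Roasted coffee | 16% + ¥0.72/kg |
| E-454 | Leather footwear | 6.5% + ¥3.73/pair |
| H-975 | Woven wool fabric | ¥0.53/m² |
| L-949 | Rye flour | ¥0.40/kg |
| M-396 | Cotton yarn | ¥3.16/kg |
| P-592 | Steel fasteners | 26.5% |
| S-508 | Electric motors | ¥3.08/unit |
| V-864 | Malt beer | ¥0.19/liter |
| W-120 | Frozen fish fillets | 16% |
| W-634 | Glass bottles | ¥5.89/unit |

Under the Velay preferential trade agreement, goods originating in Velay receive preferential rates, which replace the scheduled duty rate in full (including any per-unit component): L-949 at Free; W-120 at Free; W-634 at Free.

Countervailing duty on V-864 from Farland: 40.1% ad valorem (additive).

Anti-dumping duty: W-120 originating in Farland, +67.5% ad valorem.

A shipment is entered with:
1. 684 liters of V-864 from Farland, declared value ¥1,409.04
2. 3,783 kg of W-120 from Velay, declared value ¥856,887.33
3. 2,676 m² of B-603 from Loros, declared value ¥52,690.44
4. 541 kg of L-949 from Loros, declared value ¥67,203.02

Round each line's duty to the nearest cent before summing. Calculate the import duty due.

¥16,455.07

Line 1 (V-864, Farland, 684 liters, ¥1,409.04):
Base rate for V-864 is ¥0.19/liter.
Additional duty on V-864 from Farland: +40.1% ad valorem. Applied ad valorem rate = 40.1%.
Duty = ¥1,409.04 × 40.1% + 684 × ¥0.19 = ¥694.99.
Line 2 (W-120, Velay, 3,783 kg, ¥856,887.33):
Base rate for W-120 is 16%.
Origin Velay qualifies under the Seria–Velay agreement and W-120 is covered: preferential rate Free applies instead.
The additional-duty order on W-120 targets Farland, not Velay; it does not apply.
Duty = ¥856,887.33 × 0% = ¥0.00.
Line 3 (B-603, Loros, 2,676 m², ¥52,690.44):
Base rate for B-603 is 29.5%.
Duty = ¥52,690.44 × 29.5% = ¥15,543.68.
Line 4 (L-949, Loros, 541 kg, ¥67,203.02):
Base rate for L-949 is ¥0.40/kg.
L-949 has an FTA preferential rate, but origin Loros is not Velay; base rate stands.
Duty = 541 × ¥0.40 = ¥216.40.
Total = ¥694.99 + ¥0.00 + ¥15,543.68 + ¥216.40 = ¥16,455.07.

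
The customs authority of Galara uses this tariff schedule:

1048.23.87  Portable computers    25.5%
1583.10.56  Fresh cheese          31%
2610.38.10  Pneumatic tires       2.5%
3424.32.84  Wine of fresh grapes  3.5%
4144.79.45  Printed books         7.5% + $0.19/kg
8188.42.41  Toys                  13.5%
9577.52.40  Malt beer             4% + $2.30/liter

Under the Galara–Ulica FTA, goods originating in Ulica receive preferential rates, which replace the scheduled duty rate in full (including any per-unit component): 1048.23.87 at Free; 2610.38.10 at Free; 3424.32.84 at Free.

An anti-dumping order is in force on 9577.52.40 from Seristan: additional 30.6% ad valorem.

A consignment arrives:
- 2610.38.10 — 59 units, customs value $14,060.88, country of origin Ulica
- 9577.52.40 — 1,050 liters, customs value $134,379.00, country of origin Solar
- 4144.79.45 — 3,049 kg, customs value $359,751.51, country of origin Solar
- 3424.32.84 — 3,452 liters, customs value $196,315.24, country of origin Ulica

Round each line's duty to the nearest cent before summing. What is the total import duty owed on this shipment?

$35,350.83

Line 1 (2610.38.10, Ulica, 59 units, $14,060.88):
Base rate for 2610.38.10 is 2.5%.
Origin Ulica qualifies under the Galara–Ulica agreement and 2610.38.10 is covered: preferential rate Free applies instead.
Duty = $14,060.88 × 0% = $0.00.
Line 2 (9577.52.40, Solar, 1,050 liters, $134,379.00):
Base rate for 9577.52.40 is 4% + $2.30/liter.
The additional-duty order on 9577.52.40 targets Seristan, not Solar; it does not apply.
Duty = $134,379.00 × 4% + 1,050 × $2.30 = $7,790.16.
Line 3 (4144.79.45, Solar, 3,049 kg, $359,751.51):
Base rate for 4144.79.45 is 7.5% + $0.19/kg.
Duty = $359,751.51 × 7.5% + 3,049 × $0.19 = $27,560.67.
Line 4 (3424.32.84, Ulica, 3,452 liters, $196,315.24):
Base rate for 3424.32.84 is 3.5%.
Origin Ulica qualifies under the Galara–Ulica agreement and 3424.32.84 is covered: preferential rate Free applies instead.
Duty = $196,315.24 × 0% = $0.00.
Total = $0.00 + $7,790.16 + $27,560.67 + $0.00 = $35,350.83.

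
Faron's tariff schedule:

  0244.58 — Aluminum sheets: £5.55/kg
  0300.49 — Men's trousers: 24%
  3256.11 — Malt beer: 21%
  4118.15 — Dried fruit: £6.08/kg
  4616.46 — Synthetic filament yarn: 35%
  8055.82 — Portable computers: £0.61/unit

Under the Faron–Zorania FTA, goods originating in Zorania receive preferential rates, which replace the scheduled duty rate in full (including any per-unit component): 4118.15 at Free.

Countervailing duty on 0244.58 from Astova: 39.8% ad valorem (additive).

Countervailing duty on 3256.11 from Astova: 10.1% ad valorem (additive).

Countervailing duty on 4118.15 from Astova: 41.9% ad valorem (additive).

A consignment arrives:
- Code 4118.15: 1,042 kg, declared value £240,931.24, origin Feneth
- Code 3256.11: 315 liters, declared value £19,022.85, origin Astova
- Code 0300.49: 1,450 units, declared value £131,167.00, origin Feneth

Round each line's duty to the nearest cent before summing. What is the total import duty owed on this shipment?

£43,731.55

Line 1 (4118.15, Feneth, 1,042 kg, £240,931.24):
Base rate for 4118.15 is £6.08/kg.
4118.15 has an FTA preferential rate, but origin Feneth is not Zorania; base rate stands.
The additional-duty order on 4118.15 targets Astova, not Feneth; it does not apply.
Duty = 1,042 × £6.08 = £6,335.36.
Line 2 (3256.11, Astova, 315 liters, £19,022.85):
Base rate for 3256.11 is 21%.
Additional duty on 3256.11 from Astova: +10.1%. Applied ad valorem rate: 21% + 10.1% = 31.1%.
Duty = £19,022.85 × 31.1% = £5,916.11.
Line 3 (0300.49, Feneth, 1,450 units, £131,167.00):
Base rate for 0300.49 is 24%.
Duty = £131,167.00 × 24% = £31,480.08.
Total = £6,335.36 + £5,916.11 + £31,480.08 = £43,731.55.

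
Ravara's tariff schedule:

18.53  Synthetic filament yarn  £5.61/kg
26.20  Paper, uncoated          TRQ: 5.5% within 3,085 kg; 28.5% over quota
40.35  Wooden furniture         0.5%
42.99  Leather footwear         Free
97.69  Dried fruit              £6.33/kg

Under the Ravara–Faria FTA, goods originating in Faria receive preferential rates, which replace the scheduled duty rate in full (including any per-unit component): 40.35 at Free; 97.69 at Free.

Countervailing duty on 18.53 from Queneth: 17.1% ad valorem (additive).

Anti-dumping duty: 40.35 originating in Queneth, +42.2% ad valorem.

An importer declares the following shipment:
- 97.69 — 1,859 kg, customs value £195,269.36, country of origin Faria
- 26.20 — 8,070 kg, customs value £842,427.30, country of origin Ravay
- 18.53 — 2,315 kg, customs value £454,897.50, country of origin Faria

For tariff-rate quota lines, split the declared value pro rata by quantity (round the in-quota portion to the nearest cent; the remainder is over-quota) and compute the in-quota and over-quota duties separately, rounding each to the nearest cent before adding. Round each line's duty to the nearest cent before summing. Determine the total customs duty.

£179,009.00

Line 1 (97.69, Faria, 1,859 kg, £195,269.36):
Base rate for 97.69 is £6.33/kg.
Origin Faria qualifies under the Ravara–Faria agreement and 97.69 is covered: preferential rate Free applies instead.
Duty = £195,269.36 × 0% = £0.00.
Line 2 (26.20, Ravay, 8,070 kg, £842,427.30):
Code 26.20 is under a tariff-rate quota (threshold 3,085 kg). In-quota: 3,085 kg at 5.5%; over-quota: 4,985 kg at 28.5%.
Pro-rata value split: in-quota = £842,427.30 × 3,085/8,070 = £322,043.15; over-quota = £842,427.30 − £322,043.15 = £520,384.15.
In-quota duty = £322,043.15 × 5.5% = £17,712.37. Over-quota duty = £520,384.15 × 28.5% = £148,309.48.
Line duty = £17,712.37 + £148,309.48 = £166,021.85.
Line 3 (18.53, Faria, 2,315 kg, £454,897.50):
Base rate for 18.53 is £5.61/kg.
Origin Faria is the FTA partner but 18.53 is not on the preference list; base rate stands.
The additional-duty order on 18.53 targets Queneth, not Faria; it does not apply.
Duty = 2,315 × £5.61 = £12,987.15.
Total = £0.00 + £166,021.85 + £12,987.15 = £179,009.00.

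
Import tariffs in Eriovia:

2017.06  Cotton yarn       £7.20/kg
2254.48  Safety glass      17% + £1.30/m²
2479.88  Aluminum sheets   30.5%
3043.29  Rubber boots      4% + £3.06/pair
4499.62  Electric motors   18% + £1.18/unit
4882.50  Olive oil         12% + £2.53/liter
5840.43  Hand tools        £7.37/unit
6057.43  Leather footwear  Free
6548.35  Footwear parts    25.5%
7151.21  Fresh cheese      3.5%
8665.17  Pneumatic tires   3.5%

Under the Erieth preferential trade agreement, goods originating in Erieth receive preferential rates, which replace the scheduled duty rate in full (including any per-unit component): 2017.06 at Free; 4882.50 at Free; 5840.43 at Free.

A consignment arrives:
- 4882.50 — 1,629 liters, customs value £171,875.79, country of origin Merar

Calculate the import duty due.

£24,746.46

Line 1 (4882.50, Merar, 1,629 liters, £171,875.79):
Base rate for 4882.50 is 12% + £2.53/liter.
4882.50 has an FTA preferential rate, but origin Merar is not Erieth; base rate stands.
Duty = £171,875.79 × 12% + 1,629 × £2.53 = £24,746.46.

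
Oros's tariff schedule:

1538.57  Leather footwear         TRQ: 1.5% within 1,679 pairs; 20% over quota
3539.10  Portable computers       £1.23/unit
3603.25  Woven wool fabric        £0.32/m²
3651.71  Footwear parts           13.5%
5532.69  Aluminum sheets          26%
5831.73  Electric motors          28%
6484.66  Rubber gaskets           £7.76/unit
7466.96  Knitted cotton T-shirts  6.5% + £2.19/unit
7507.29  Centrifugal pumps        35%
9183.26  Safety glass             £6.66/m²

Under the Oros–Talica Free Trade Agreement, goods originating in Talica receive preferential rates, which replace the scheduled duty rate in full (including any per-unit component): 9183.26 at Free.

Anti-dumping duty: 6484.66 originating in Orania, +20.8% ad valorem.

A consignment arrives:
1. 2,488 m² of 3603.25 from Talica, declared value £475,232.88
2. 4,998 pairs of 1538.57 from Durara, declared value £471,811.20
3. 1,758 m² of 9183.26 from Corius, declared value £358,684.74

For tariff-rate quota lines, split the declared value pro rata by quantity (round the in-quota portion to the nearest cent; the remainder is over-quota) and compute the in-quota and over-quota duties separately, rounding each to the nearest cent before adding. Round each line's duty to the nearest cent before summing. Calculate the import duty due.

Line 1 (3603.25, Talica, 2,488 m², £475,232.88):
Base rate for 3603.25 is £0.32/m².
Origin Talica is the FTA partner but 3603.25 is not on the preference list; base rate stands.
Duty = 2,488 × £0.32 = £796.16.
Line 2 (1538.57, Durara, 4,998 pairs, £471,811.20):
Code 1538.57 is under a tariff-rate quota (threshold 1,679 pairs). In-quota: 1,679 pairs at 1.5%; over-quota: 3,319 pairs at 20%.
Pro-rata value split: in-quota = £471,811.20 × 1,679/4,998 = £158,497.60; over-quota = £471,811.20 − £158,497.60 = £313,313.60.
In-quota duty = £158,497.60 × 1.5% = £2,377.46. Over-quota duty = £313,313.60 × 20% = £62,662.72.
Line duty = £2,377.46 + £62,662.72 = £65,040.18.
Line 3 (9183.26, Corius, 1,758 m², £358,684.74):
Base rate for 9183.26 is £6.66/m².
9183.26 has an FTA preferential rate, but origin Corius is not Talica; base rate stands.
Duty = 1,758 × £6.66 = £11,708.28.
Total = £796.16 + £65,040.18 + £11,708.28 = £77,544.62.

£77,544.62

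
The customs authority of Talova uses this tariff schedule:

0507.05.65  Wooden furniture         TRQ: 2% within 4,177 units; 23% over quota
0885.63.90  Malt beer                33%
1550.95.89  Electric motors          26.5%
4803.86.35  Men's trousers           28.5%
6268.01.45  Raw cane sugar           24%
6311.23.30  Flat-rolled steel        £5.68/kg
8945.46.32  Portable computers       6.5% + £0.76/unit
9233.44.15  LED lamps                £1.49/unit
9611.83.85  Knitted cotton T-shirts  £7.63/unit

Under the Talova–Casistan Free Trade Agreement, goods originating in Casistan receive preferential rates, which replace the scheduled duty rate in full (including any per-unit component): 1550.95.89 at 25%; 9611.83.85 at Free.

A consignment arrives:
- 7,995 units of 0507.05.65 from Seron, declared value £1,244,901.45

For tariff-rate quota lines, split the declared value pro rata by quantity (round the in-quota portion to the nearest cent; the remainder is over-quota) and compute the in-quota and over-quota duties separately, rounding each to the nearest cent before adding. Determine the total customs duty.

£149,743.19

Line 1 (0507.05.65, Seron, 7,995 units, £1,244,901.45):
Code 0507.05.65 is under a tariff-rate quota (threshold 4,177 units). In-quota: 4,177 units at 2%; over-quota: 3,818 units at 23%.
Pro-rata value split: in-quota = £1,244,901.45 × 4,177/7,995 = £650,400.67; over-quota = £1,244,901.45 − £650,400.67 = £594,500.78.
In-quota duty = £650,400.67 × 2% = £13,008.01. Over-quota duty = £594,500.78 × 23% = £136,735.18.
Line duty = £13,008.01 + £136,735.18 = £149,743.19.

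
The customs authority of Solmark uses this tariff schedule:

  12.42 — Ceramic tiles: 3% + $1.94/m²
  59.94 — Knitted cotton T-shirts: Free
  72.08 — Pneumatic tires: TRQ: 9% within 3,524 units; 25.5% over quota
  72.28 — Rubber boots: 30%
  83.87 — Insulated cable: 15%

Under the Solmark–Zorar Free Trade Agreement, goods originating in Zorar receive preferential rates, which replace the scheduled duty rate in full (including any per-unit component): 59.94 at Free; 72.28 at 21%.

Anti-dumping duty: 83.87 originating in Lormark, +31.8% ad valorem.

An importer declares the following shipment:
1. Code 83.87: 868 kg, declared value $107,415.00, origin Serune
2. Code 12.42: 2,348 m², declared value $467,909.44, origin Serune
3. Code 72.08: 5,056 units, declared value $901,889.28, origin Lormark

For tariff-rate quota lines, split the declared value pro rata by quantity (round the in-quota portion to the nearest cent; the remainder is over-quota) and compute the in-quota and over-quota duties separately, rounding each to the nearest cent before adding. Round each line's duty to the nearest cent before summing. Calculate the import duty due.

$160,965.58

Line 1 (83.87, Serune, 868 kg, $107,415.00):
Base rate for 83.87 is 15%.
The additional-duty order on 83.87 targets Lormark, not Serune; it does not apply.
Duty = $107,415.00 × 15% = $16,112.25.
Line 2 (12.42, Serune, 2,348 m², $467,909.44):
Base rate for 12.42 is 3% + $1.94/m².
Duty = $467,909.44 × 3% + 2,348 × $1.94 = $18,592.40.
Line 3 (72.08, Lormark, 5,056 units, $901,889.28):
Code 72.08 is under a tariff-rate quota (threshold 3,524 units). In-quota: 3,524 units at 9%; over-quota: 1,532 units at 25.5%.
Pro-rata value split: in-quota = $901,889.28 × 3,524/5,056 = $628,611.12; over-quota = $901,889.28 − $628,611.12 = $273,278.16.
In-quota duty = $628,611.12 × 9% = $56,575.00. Over-quota duty = $273,278.16 × 25.5% = $69,685.93.
Line duty = $56,575.00 + $69,685.93 = $126,260.93.
Total = $16,112.25 + $18,592.40 + $126,260.93 = $160,965.58.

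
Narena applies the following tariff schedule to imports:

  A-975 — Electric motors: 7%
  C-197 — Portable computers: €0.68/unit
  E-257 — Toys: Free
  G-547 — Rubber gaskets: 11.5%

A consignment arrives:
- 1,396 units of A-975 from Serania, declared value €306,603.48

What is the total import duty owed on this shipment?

Line 1 (A-975, Serania, 1,396 units, €306,603.48):
Base rate for A-975 is 7%.
Duty = €306,603.48 × 7% = €21,462.24.

€21,462.24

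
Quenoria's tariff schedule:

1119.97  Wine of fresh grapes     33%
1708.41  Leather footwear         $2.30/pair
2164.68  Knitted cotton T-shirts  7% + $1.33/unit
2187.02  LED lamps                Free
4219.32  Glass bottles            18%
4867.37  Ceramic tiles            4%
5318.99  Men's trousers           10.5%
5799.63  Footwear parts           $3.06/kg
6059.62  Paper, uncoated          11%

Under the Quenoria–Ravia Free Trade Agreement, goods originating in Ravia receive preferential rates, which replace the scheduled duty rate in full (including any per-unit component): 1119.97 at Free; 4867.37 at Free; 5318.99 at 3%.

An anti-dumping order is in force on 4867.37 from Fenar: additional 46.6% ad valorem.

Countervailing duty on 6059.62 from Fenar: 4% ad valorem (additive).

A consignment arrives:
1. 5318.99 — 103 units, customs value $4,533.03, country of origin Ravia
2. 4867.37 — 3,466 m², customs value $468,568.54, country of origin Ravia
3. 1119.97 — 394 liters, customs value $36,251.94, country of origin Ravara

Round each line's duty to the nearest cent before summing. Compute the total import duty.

$12,099.13

Line 1 (5318.99, Ravia, 103 units, $4,533.03):
Base rate for 5318.99 is 10.5%.
Origin Ravia qualifies under the Quenoria–Ravia agreement and 5318.99 is covered: preferential rate 3% applies instead.
Duty = $4,533.03 × 3% = $135.99.
Line 2 (4867.37, Ravia, 3,466 m², $468,568.54):
Base rate for 4867.37 is 4%.
Origin Ravia qualifies under the Quenoria–Ravia agreement and 4867.37 is covered: preferential rate Free applies instead.
The additional-duty order on 4867.37 targets Fenar, not Ravia; it does not apply.
Duty = $468,568.54 × 0% = $0.00.
Line 3 (1119.97, Ravara, 394 liters, $36,251.94):
Base rate for 1119.97 is 33%.
1119.97 has an FTA preferential rate, but origin Ravara is not Ravia; base rate stands.
Duty = $36,251.94 × 33% = $11,963.14.
Total = $135.99 + $0.00 + $11,963.14 = $12,099.13.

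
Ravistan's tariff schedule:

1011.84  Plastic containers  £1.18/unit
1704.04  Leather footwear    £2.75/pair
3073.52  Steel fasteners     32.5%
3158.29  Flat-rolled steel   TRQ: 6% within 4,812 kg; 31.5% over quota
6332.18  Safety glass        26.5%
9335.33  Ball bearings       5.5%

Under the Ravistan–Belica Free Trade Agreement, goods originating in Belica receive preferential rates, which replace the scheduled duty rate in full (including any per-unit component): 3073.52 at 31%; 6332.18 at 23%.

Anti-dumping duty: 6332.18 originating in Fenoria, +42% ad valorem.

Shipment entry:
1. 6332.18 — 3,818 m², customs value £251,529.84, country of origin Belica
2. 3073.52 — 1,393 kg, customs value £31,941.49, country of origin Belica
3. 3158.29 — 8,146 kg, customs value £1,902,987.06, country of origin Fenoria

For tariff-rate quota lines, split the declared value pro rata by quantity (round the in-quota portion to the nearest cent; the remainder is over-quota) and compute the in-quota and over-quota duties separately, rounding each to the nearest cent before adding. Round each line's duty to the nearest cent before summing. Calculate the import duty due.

£380,541.16

Line 1 (6332.18, Belica, 3,818 m², £251,529.84):
Base rate for 6332.18 is 26.5%.
Origin Belica qualifies under the Ravistan–Belica agreement and 6332.18 is covered: preferential rate 23% applies instead.
The additional-duty order on 6332.18 targets Fenoria, not Belica; it does not apply.
Duty = £251,529.84 × 23% = £57,851.86.
Line 2 (3073.52, Belica, 1,393 kg, £31,941.49):
Base rate for 3073.52 is 32.5%.
Origin Belica qualifies under the Ravistan–Belica agreement and 3073.52 is covered: preferential rate 31% applies instead.
Duty = £31,941.49 × 31% = £9,901.86.
Line 3 (3158.29, Fenoria, 8,146 kg, £1,902,987.06):
Code 3158.29 is under a tariff-rate quota (threshold 4,812 kg). In-quota: 4,812 kg at 6%; over-quota: 3,334 kg at 31.5%.
Pro-rata value split: in-quota = £1,902,987.06 × 4,812/8,146 = £1,124,131.32; over-quota = £1,902,987.06 − £1,124,131.32 = £778,855.74.
In-quota duty = £1,124,131.32 × 6% = £67,447.88. Over-quota duty = £778,855.74 × 31.5% = £245,339.56.
Line duty = £67,447.88 + £245,339.56 = £312,787.44.
Total = £57,851.86 + £9,901.86 + £312,787.44 = £380,541.16.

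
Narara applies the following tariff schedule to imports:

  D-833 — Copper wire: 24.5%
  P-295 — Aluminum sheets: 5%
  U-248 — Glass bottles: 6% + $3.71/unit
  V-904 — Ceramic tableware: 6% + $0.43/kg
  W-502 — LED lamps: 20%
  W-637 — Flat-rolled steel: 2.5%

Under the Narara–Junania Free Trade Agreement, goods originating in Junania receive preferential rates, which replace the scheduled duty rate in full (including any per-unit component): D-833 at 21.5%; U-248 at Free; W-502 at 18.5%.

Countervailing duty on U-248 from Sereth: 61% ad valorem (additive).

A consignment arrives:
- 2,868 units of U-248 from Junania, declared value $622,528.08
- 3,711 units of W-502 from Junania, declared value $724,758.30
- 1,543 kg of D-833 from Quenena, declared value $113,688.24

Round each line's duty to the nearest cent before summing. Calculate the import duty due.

$161,933.91

Line 1 (U-248, Junania, 2,868 units, $622,528.08):
Base rate for U-248 is 6% + $3.71/unit.
Origin Junania qualifies under the Narara–Junania agreement and U-248 is covered: preferential rate Free applies instead.
The additional-duty order on U-248 targets Sereth, not Junania; it does not apply.
Duty = $622,528.08 × 0% = $0.00.
Line 2 (W-502, Junania, 3,711 units, $724,758.30):
Base rate for W-502 is 20%.
Origin Junania qualifies under the Narara–Junania agreement and W-502 is covered: preferential rate 18.5% applies instead.
Duty = $724,758.30 × 18.5% = $134,080.29.
Line 3 (D-833, Quenena, 1,543 kg, $113,688.24):
Base rate for D-833 is 24.5%.
D-833 has an FTA preferential rate, but origin Quenena is not Junania; base rate stands.
Duty = $113,688.24 × 24.5% = $27,853.62.
Total = $0.00 + $134,080.29 + $27,853.62 = $161,933.91.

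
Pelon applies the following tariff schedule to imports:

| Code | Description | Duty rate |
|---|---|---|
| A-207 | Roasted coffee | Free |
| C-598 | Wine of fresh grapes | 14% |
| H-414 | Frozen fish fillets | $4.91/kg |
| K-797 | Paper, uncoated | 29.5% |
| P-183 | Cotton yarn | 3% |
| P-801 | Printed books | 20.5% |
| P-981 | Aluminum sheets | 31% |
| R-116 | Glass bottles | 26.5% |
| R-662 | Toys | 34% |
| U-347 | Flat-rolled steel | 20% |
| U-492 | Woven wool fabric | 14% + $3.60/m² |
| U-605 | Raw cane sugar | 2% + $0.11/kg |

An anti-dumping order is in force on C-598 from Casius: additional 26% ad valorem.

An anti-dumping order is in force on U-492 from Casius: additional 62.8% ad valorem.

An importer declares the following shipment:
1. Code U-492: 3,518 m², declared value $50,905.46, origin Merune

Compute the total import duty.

$19,791.56

Line 1 (U-492, Merune, 3,518 m², $50,905.46):
Base rate for U-492 is 14% + $3.60/m².
The additional-duty order on U-492 targets Casius, not Merune; it does not apply.
Duty = $50,905.46 × 14% + 3,518 × $3.60 = $19,791.56.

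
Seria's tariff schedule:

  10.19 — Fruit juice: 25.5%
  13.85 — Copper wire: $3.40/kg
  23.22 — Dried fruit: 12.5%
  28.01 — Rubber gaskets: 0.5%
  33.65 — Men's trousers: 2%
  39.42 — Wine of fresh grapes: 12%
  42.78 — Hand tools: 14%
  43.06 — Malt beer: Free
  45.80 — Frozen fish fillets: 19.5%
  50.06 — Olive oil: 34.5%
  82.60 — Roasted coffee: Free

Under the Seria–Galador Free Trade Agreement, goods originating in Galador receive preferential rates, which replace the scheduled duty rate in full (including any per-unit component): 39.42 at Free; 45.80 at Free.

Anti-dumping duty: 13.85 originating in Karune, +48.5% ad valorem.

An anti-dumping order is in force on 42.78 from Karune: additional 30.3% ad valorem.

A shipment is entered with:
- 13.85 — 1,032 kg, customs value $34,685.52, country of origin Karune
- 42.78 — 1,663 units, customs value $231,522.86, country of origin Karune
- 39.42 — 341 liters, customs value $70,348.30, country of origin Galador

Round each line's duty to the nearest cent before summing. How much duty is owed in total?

$122,895.91

Line 1 (13.85, Karune, 1,032 kg, $34,685.52):
Base rate for 13.85 is $3.40/kg.
Additional duty on 13.85 from Karune: +48.5% ad valorem. Applied ad valorem rate = 48.5%.
Duty = $34,685.52 × 48.5% + 1,032 × $3.40 = $20,331.28.
Line 2 (42.78, Karune, 1,663 units, $231,522.86):
Base rate for 42.78 is 14%.
Additional duty on 42.78 from Karune: +30.3%. Applied ad valorem rate: 14% + 30.3% = 44.3%.
Duty = $231,522.86 × 44.3% = $102,564.63.
Line 3 (39.42, Galador, 341 liters, $70,348.30):
Base rate for 39.42 is 12%.
Origin Galador qualifies under the Seria–Galador agreement and 39.42 is covered: preferential rate Free applies instead.
Duty = $70,348.30 × 0% = $0.00.
Total = $20,331.28 + $102,564.63 + $0.00 = $122,895.91.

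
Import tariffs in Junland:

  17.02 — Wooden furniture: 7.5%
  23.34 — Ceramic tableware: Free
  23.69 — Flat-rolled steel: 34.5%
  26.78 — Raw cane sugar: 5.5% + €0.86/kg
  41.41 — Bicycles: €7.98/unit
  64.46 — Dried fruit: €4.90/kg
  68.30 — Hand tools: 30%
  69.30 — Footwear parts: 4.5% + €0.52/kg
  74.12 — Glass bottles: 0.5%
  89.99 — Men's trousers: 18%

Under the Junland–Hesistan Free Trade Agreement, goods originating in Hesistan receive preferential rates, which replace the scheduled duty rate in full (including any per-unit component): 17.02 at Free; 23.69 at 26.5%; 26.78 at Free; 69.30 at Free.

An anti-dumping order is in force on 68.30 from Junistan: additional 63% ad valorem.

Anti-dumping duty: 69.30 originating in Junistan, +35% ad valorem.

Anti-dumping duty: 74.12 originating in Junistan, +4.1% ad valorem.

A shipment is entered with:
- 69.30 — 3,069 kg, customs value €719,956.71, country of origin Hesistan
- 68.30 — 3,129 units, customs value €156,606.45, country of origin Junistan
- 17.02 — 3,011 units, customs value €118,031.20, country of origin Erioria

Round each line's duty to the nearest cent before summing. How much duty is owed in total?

Line 1 (69.30, Hesistan, 3,069 kg, €719,956.71):
Base rate for 69.30 is 4.5% + €0.52/kg.
Origin Hesistan qualifies under the Junland–Hesistan agreement and 69.30 is covered: preferential rate Free applies instead.
The additional-duty order on 69.30 targets Junistan, not Hesistan; it does not apply.
Duty = €719,956.71 × 0% = €0.00.
Line 2 (68.30, Junistan, 3,129 units, €156,606.45):
Base rate for 68.30 is 30%.
Additional duty on 68.30 from Junistan: +63%. Applied ad valorem rate: 30% + 63% = 93%.
Duty = €156,606.45 × 93% = €145,644.00.
Line 3 (17.02, Erioria, 3,011 units, €118,031.20):
Base rate for 17.02 is 7.5%.
17.02 has an FTA preferential rate, but origin Erioria is not Hesistan; base rate stands.
Duty = €118,031.20 × 7.5% = €8,852.34.
Total = €0.00 + €145,644.00 + €8,852.34 = €154,496.34.

€154,496.34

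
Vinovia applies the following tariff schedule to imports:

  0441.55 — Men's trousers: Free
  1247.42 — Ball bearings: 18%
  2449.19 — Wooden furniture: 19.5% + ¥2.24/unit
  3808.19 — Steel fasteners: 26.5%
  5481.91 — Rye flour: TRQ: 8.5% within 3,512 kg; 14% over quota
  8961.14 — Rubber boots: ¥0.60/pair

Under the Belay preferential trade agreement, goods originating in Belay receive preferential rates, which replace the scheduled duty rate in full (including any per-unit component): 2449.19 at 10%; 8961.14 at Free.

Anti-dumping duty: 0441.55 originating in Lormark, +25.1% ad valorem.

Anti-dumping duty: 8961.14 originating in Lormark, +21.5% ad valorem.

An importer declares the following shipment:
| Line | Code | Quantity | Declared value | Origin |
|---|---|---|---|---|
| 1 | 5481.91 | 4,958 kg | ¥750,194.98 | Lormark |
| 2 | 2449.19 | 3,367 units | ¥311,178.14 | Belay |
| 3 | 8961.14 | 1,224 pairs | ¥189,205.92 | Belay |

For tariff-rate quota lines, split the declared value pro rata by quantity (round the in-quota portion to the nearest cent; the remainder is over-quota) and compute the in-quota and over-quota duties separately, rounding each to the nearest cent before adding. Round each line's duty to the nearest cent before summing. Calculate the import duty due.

¥106,918.07

Line 1 (5481.91, Lormark, 4,958 kg, ¥750,194.98):
Code 5481.91 is under a tariff-rate quota (threshold 3,512 kg). In-quota: 3,512 kg at 8.5%; over-quota: 1,446 kg at 14%.
Pro-rata value split: in-quota = ¥750,194.98 × 3,512/4,958 = ¥531,400.72; over-quota = ¥750,194.98 − ¥531,400.72 = ¥218,794.26.
In-quota duty = ¥531,400.72 × 8.5% = ¥45,169.06. Over-quota duty = ¥218,794.26 × 14% = ¥30,631.20.
Line duty = ¥45,169.06 + ¥30,631.20 = ¥75,800.26.
Line 2 (2449.19, Belay, 3,367 units, ¥311,178.14):
Base rate for 2449.19 is 19.5% + ¥2.24/unit.
Origin Belay qualifies under the Vinovia–Belay agreement and 2449.19 is covered: preferential rate 10% applies instead.
Duty = ¥311,178.14 × 10% = ¥31,117.81.
Line 3 (8961.14, Belay, 1,224 pairs, ¥189,205.92):
Base rate for 8961.14 is ¥0.60/pair.
Origin Belay qualifies under the Vinovia–Belay agreement and 8961.14 is covered: preferential rate Free applies instead.
The additional-duty order on 8961.14 targets Lormark, not Belay; it does not apply.
Duty = ¥189,205.92 × 0% = ¥0.00.
Total = ¥75,800.26 + ¥31,117.81 + ¥0.00 = ¥106,918.07.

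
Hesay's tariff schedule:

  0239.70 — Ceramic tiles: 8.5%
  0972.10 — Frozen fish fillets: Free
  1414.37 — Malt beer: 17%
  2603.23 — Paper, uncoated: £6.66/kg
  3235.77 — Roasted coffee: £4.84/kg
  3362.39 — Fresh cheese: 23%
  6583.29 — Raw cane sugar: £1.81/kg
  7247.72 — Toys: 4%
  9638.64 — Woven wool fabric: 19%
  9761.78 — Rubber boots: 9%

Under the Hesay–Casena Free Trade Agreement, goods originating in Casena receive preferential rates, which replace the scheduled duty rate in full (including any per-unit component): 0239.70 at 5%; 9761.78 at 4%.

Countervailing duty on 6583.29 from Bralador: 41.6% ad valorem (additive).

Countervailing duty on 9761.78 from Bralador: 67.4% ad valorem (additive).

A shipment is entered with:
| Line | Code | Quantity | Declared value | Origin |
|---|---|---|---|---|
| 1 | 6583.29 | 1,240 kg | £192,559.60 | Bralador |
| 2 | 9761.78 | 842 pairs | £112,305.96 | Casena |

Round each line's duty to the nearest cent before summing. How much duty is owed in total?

Line 1 (6583.29, Bralador, 1,240 kg, £192,559.60):
Base rate for 6583.29 is £1.81/kg.
Additional duty on 6583.29 from Bralador: +41.6% ad valorem. Applied ad valorem rate = 41.6%.
Duty = £192,559.60 × 41.6% + 1,240 × £1.81 = £82,349.19.
Line 2 (9761.78, Casena, 842 pairs, £112,305.96):
Base rate for 9761.78 is 9%.
Origin Casena qualifies under the Hesay–Casena agreement and 9761.78 is covered: preferential rate 4% applies instead.
The additional-duty order on 9761.78 targets Bralador, not Casena; it does not apply.
Duty = £112,305.96 × 4% = £4,492.24.
Total = £82,349.19 + £4,492.24 = £86,841.43.

£86,841.43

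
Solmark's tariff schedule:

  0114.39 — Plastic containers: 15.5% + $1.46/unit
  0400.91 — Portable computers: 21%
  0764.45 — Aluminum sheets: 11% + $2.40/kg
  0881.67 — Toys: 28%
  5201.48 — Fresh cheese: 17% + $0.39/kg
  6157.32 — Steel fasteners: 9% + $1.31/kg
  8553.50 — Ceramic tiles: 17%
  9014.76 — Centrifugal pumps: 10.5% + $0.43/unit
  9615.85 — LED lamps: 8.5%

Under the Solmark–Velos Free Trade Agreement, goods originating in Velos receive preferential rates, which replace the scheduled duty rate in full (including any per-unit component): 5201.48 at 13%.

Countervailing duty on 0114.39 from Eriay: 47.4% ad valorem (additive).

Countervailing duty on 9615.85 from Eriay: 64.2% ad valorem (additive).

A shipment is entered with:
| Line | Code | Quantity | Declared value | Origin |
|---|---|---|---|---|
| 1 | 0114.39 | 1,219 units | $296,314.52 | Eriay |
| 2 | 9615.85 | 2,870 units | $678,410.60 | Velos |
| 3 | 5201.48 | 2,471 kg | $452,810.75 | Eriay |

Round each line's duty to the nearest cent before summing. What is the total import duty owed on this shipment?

$323,767.99

Line 1 (0114.39, Eriay, 1,219 units, $296,314.52):
Base rate for 0114.39 is 15.5% + $1.46/unit.
Additional duty on 0114.39 from Eriay: +47.4%. Applied ad valorem rate: 15.5% + 47.4% = 62.9%.
Duty = $296,314.52 × 62.9% + 1,219 × $1.46 = $188,161.57.
Line 2 (9615.85, Velos, 2,870 units, $678,410.60):
Base rate for 9615.85 is 8.5%.
Origin Velos is the FTA partner but 9615.85 is not on the preference list; base rate stands.
The additional-duty order on 9615.85 targets Eriay, not Velos; it does not apply.
Duty = $678,410.60 × 8.5% = $57,664.90.
Line 3 (5201.48, Eriay, 2,471 kg, $452,810.75):
Base rate for 5201.48 is 17% + $0.39/kg.
5201.48 has an FTA preferential rate, but origin Eriay is not Velos; base rate stands.
Duty = $452,810.75 × 17% + 2,471 × $0.39 = $77,941.52.
Total = $188,161.57 + $57,664.90 + $77,941.52 = $323,767.99.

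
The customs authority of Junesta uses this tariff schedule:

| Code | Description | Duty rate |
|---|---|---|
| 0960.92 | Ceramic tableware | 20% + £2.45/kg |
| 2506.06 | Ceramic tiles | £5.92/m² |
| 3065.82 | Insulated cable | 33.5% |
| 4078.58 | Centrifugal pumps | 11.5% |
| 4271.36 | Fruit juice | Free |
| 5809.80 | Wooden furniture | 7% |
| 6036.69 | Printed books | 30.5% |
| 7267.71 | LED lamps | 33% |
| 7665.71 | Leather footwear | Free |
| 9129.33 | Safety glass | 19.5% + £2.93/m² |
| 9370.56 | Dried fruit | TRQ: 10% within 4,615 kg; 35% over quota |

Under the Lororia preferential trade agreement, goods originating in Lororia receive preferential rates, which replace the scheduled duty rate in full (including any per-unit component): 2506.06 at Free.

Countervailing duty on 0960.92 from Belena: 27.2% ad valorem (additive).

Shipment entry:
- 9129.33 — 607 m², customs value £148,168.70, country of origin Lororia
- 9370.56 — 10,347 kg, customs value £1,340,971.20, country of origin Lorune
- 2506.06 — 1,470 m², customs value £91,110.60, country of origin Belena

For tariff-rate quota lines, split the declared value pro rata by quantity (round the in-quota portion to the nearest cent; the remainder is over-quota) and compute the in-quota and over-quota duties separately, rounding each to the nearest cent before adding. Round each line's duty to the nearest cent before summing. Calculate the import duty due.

Line 1 (9129.33, Lororia, 607 m², £148,168.70):
Base rate for 9129.33 is 19.5% + £2.93/m².
Origin Lororia is the FTA partner but 9129.33 is not on the preference list; base rate stands.
Duty = £148,168.70 × 19.5% + 607 × £2.93 = £30,671.41.
Line 2 (9370.56, Lorune, 10,347 kg, £1,340,971.20):
Code 9370.56 is under a tariff-rate quota (threshold 4,615 kg). In-quota: 4,615 kg at 10%; over-quota: 5,732 kg at 35%.
Pro-rata value split: in-quota = £1,340,971.20 × 4,615/10,347 = £598,104.00; over-quota = £1,340,971.20 − £598,104.00 = £742,867.20.
In-quota duty = £598,104.00 × 10% = £59,810.40. Over-quota duty = £742,867.20 × 35% = £260,003.52.
Line duty = £59,810.40 + £260,003.52 = £319,813.92.
Line 3 (2506.06, Belena, 1,470 m², £91,110.60):
Base rate for 2506.06 is £5.92/m².
2506.06 has an FTA preferential rate, but origin Belena is not Lororia; base rate stands.
Duty = 1,470 × £5.92 = £8,702.40.
Total = £30,671.41 + £319,813.92 + £8,702.40 = £359,187.73.

£359,187.73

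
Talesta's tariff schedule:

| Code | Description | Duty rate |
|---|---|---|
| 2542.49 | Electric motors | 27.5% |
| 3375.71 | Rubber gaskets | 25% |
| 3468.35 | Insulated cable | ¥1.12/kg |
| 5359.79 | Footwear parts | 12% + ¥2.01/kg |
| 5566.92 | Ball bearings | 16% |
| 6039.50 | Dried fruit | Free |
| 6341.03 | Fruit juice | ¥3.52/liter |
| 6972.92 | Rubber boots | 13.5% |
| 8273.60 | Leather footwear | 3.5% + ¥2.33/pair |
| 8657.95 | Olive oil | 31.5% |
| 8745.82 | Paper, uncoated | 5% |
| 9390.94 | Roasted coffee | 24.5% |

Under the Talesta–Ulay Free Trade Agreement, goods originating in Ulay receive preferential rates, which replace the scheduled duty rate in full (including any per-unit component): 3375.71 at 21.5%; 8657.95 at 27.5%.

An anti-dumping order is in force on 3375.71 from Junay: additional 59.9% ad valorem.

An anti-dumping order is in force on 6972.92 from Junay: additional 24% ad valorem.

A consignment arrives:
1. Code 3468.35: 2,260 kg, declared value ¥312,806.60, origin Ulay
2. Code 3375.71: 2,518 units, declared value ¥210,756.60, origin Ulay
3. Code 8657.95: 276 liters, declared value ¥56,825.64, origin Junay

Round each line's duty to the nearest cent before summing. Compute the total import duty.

Line 1 (3468.35, Ulay, 2,260 kg, ¥312,806.60):
Base rate for 3468.35 is ¥1.12/kg.
Origin Ulay is the FTA partner but 3468.35 is not on the preference list; base rate stands.
Duty = 2,260 × ¥1.12 = ¥2,531.20.
Line 2 (3375.71, Ulay, 2,518 units, ¥210,756.60):
Base rate for 3375.71 is 25%.
Origin Ulay qualifies under the Talesta–Ulay agreement and 3375.71 is covered: preferential rate 21.5% applies instead.
The additional-duty order on 3375.71 targets Junay, not Ulay; it does not apply.
Duty = ¥210,756.60 × 21.5% = ¥45,312.67.
Line 3 (8657.95, Junay, 276 liters, ¥56,825.64):
Base rate for 8657.95 is 31.5%.
8657.95 has an FTA preferential rate, but origin Junay is not Ulay; base rate stands.
Duty = ¥56,825.64 × 31.5% = ¥17,900.08.
Total = ¥2,531.20 + ¥45,312.67 + ¥17,900.08 = ¥65,743.95.

¥65,743.95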